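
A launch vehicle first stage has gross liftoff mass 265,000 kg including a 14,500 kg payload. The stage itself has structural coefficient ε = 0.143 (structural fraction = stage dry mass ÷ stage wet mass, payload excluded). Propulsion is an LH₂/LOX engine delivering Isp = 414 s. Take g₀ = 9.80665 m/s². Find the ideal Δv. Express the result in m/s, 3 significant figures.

Δv ≈ 6740 m/s

Stage wet mass = m₀ − payload = 265,000 − 14,500 = 250,500 kg.
Stage dry mass = ε × stage wet mass = 0.143 × 250,500 = 35,821.5 kg.
Burnout mass m_f = stage dry + payload = 35,821.5 + 14,500 = 50,321.5 kg.
v_e = Isp · g₀ = 414 × 9.80665 = 4060.0 m/s.
Δv = v_e · ln(265,000/50,321.5) = 4060.0 × ln(5.266) = 4060.0 × 1.6613 ≈ 6745 m/s.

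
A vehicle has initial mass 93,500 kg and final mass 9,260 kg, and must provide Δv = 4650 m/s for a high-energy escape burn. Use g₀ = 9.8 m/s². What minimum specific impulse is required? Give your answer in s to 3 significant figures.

ln(m₀/m_f) = ln(93500/9260) = ln(10.1) = 2.3123.
Rocket equation: v_e = Δv / ln(m₀/m_f) = 4650 / 2.3123 = 2011.0 m/s.
Isp = v_e / g₀ = 2011.0 / 9.8 = 205.2 s.

Isp ≈ 205 s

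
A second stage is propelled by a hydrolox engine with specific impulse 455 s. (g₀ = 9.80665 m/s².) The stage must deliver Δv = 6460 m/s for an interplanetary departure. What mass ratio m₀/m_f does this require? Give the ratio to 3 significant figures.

mass ratio ≈ 4.25

v_e = Isp · g₀ = 455 × 9.80665 = 4462.0 m/s.
Rocket equation: m₀/m_f = exp(Δv / v_e) = exp(6460 / 4462.0) = exp(1.4478) = 4.2536.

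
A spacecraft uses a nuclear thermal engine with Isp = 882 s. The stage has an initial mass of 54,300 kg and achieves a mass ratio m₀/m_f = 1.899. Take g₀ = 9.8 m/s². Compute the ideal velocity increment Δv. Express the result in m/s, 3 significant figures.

Δv ≈ 5540 m/s

v_e = Isp · g₀ = 882 × 9.8 = 8643.6 m/s.
Δv = v_e · ln(1.899) = 8643.6 × 0.6413 ≈ 5543.4 m/s.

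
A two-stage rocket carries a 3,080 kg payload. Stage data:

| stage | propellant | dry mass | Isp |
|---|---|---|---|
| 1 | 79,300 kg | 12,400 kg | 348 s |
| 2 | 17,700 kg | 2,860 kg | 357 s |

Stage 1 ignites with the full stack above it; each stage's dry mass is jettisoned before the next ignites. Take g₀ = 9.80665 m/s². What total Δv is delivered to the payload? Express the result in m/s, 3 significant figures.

Ignition mass of stage 1 = 79,300+12,400 + 17,700+2,860 + 3,080 = 115,340 kg.
Stage 1: m₀ = 115,340 kg, m_f = 115,340 − 79,300 = 36,040 kg; Δv = 348×9.80665×ln(3.2) = 3412.7×1.1633 ≈ 3970 m/s.
Stage 2: m₀ = 23,640 kg, m_f = 23,640 − 17,700 = 5,940 kg; Δv = 357×9.80665×ln(3.98) = 3501.0×1.3812 ≈ 4836 m/s.
Total Δv = 3970 + 4836 = 8806 m/s.

Δv ≈ 8810 m/s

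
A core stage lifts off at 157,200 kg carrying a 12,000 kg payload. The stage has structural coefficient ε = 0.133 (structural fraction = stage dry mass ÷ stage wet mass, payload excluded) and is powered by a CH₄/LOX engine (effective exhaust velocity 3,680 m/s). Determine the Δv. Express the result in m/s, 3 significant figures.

Δv ≈ 5940 m/s

Stage wet mass = m₀ − payload = 157,200 − 12,000 = 145,200 kg.
Stage dry mass = ε × stage wet mass = 0.133 × 145,200 = 19,311.6 kg.
Burnout mass m_f = stage dry + payload = 19,311.6 + 12,000 = 31,311.6 kg.
Δv = v_e · ln(157,200/31,311.6) = 3680.0 × ln(5.021) = 3680.0 × 1.6135 ≈ 5938 m/s.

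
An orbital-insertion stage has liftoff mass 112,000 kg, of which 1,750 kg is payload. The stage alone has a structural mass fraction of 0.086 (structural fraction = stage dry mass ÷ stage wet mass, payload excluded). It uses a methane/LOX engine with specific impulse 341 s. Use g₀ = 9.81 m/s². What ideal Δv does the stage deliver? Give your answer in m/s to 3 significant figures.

Stage wet mass = m₀ − payload = 112,000 − 1,750 = 110,250 kg.
Stage dry mass = ε × stage wet mass = 0.086 × 110,250 = 9,481.5 kg.
Burnout mass m_f = stage dry + payload = 9,481.5 + 1,750 = 11,231.5 kg.
v_e = Isp · g₀ = 341 × 9.81 = 3345.2 m/s.
Δv = v_e · ln(112,000/11,231.5) = 3345.2 × ln(9.972) = 3345.2 × 2.2998 ≈ 7693 m/s.

Δv ≈ 7690 m/s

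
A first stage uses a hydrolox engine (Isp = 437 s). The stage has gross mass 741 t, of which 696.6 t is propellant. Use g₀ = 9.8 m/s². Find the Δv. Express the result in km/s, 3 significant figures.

Δv ≈ 12.1 km/s

v_e = Isp · g₀ = 437 × 9.8 = 4282.6 m/s.
m_f = m₀ − m_prop = 741 − 696.6 = 44.4 t.
By the Tsiolkovsky rocket equation, Δv = v_e · ln(m₀/m_f) = 4282.6 × ln(16.69) = 4282.6 × 2.8148 ≈ 12054.5 m/s.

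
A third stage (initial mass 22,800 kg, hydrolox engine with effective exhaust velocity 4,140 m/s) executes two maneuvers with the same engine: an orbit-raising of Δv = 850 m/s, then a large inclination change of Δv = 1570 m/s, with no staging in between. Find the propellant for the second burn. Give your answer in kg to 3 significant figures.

propellant for the second burn ≈ 5860 kg

After the first burn: m = 22800 × exp(−850/4140.0) = 22800 × 0.81439 = 18,568.1 kg.
After the second burn: m = 18,568.1 × exp(−1570/4140.0) = 18,568.1 × 0.68439 = 12,707.8 kg.
Second-burn propellant = 18,568.1 − 12,707.8 = 5,860.3 kg.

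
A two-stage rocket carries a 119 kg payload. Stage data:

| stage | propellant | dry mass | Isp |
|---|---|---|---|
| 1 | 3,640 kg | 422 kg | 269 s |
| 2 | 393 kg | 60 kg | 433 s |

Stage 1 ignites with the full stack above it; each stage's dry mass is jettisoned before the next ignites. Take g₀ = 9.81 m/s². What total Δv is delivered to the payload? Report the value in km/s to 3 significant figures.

Δv ≈ 9.00 km/s

Ignition mass of stage 1 = 3,640+422 + 393+60 + 119 = 4,634 kg.
Stage 1: m₀ = 4,634 kg, m_f = 4,634 − 3,640 = 994 kg; Δv = 269×9.81×ln(4.662) = 2638.9×1.5394 ≈ 4062 m/s.
Stage 2: m₀ = 572 kg, m_f = 572 − 393 = 179 kg; Δv = 433×9.81×ln(3.196) = 4247.7×1.1618 ≈ 4935 m/s.
Total Δv = 4062 + 4935 = 8997 m/s.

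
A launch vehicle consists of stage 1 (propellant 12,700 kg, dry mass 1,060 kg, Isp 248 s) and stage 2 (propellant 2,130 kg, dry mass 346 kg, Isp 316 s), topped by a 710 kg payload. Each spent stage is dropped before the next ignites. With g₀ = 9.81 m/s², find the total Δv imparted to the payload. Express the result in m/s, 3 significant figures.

Δv ≈ 6790 m/s

Ignition mass of stage 1 = 12,700+1,060 + 2,130+346 + 710 = 16,946 kg.
Stage 1: m₀ = 16,946 kg, m_f = 16,946 − 12,700 = 4,246 kg; Δv = 248×9.81×ln(3.991) = 2432.9×1.3841 ≈ 3367 m/s.
Stage 2: m₀ = 3,186 kg, m_f = 3,186 − 2,130 = 1,056 kg; Δv = 316×9.81×ln(3.017) = 3100.0×1.1043 ≈ 3423 m/s.
Total Δv = 3367 + 3423 = 6790 m/s.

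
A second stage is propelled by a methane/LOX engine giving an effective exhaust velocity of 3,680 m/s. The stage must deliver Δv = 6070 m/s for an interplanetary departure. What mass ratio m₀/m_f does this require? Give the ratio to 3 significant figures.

Using Δv = v_e ln(m₀/m_f): m₀/m_f = exp(Δv / v_e) = exp(6070 / 3680.0) = exp(1.6495) = 5.2042.

mass ratio ≈ 5.20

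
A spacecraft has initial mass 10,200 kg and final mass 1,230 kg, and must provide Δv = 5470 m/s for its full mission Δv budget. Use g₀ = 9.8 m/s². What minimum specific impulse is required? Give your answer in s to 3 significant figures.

ln(m₀/m_f) = ln(10200/1230) = ln(8.293) = 2.1154.
v_e = Δv / ln(m₀/m_f) = 5470 / 2.1154 = 2585.8 m/s.
Isp = v_e / g₀ = 2585.8 / 9.8 = 263.9 s.

Isp ≈ 264 s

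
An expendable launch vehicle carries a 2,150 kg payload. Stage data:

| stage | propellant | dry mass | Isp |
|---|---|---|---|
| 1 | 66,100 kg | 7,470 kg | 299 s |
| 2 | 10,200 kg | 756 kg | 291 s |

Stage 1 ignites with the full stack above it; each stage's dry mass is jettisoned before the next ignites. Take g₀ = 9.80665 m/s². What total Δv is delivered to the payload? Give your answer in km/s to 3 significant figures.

Δv ≈ 8.52 km/s

Ignition mass of stage 1 = 66,100+7,470 + 10,200+756 + 2,150 = 86,676 kg.
Stage 1: m₀ = 86,676 kg, m_f = 86,676 − 66,100 = 20,576 kg; Δv = 299×9.80665×ln(4.212) = 2932.2×1.4381 ≈ 4217 m/s.
Stage 2: m₀ = 13,106 kg, m_f = 13,106 − 10,200 = 2,906 kg; Δv = 291×9.80665×ln(4.51) = 2853.7×1.5063 ≈ 4299 m/s.
Total Δv = 4217 + 4299 = 8516 m/s.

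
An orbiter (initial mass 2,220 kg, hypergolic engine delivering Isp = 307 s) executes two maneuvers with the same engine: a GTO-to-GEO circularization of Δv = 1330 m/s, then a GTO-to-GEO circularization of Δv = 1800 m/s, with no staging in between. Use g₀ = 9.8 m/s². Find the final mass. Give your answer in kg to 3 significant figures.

final mass ≈ 784 kg

v_e = Isp · g₀ = 307 × 9.8 = 3008.6 m/s.
After the first burn: m = 2220 × exp(−1330/3008.6) = 2220 × 0.64271 = 1,426.82 kg.
After the second burn: m = 1,426.82 × exp(−1800/3008.6) = 1,426.82 × 0.54975 = 784.394 kg.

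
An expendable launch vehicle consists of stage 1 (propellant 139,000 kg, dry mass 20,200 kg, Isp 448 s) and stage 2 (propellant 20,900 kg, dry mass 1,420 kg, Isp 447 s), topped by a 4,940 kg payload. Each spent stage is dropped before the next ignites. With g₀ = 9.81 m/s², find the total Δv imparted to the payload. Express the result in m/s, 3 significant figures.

Δv ≈ 12400 m/s

Ignition mass of stage 1 = 139,000+20,200 + 20,900+1,420 + 4,940 = 186,460 kg.
Stage 1: m₀ = 186,460 kg, m_f = 186,460 − 139,000 = 47,460 kg; Δv = 448×9.81×ln(3.929) = 4394.9×1.3683 ≈ 6014 m/s.
Stage 2: m₀ = 27,260 kg, m_f = 27,260 − 20,900 = 6,360 kg; Δv = 447×9.81×ln(4.286) = 4385.1×1.4554 ≈ 6382 m/s.
Total Δv = 6014 + 6382 = 12396 m/s.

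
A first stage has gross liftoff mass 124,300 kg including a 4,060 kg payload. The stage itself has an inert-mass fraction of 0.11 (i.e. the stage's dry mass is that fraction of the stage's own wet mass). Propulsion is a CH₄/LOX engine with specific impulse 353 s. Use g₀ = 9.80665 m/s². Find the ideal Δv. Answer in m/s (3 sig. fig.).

Stage wet mass = m₀ − payload = 124,300 − 4,060 = 120,240 kg.
Stage dry mass = ε × stage wet mass = 0.11 × 120,240 = 13,226.4 kg.
Burnout mass m_f = stage dry + payload = 13,226.4 + 4,060 = 17,286.4 kg.
v_e = Isp · g₀ = 353 × 9.80665 = 3461.7 m/s.
Rocket equation: Δv = v_e · ln(124,300/17,286.4) = 3461.7 × ln(7.191) = 3461.7 × 1.9728 ≈ 6829 m/s.

Δv ≈ 6830 m/s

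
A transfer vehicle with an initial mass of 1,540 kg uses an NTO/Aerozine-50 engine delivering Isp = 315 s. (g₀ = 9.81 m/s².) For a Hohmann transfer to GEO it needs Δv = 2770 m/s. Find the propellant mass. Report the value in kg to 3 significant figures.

v_e = Isp · g₀ = 315 × 9.81 = 3090.2 m/s.
m₀/m_f = exp(Δv / v_e) = exp(2770 / 3090.2) = exp(0.8964) = 2.4508.
m_f = 1,540 / 2.4508 = 628.366 kg, so propellant = m₀ − m_f = 1,540 − 628.366 = 911.634 kg.

propellant mass ≈ 912 kg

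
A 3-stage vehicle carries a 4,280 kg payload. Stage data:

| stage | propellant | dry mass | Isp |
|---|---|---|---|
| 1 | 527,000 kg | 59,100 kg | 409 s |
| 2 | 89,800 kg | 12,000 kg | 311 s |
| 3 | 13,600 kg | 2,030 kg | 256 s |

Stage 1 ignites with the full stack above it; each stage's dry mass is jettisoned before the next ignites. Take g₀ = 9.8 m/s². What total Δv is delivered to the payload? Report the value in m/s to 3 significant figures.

Δv ≈ 12400 m/s

Ignition mass of stage 1 = 527,000+59,100 + 89,800+12,000 + 13,600+2,030 + 4,280 = 707,810 kg.
Stage 1: m₀ = 707,810 kg, m_f = 707,810 − 527,000 = 180,810 kg; Δv = 409×9.8×ln(3.915) = 4008.2×1.3647 ≈ 5470 m/s.
Stage 2: m₀ = 121,710 kg, m_f = 121,710 − 89,800 = 31,910 kg; Δv = 311×9.8×ln(3.814) = 3047.8×1.3387 ≈ 4080 m/s.
Stage 3: m₀ = 19,910 kg, m_f = 19,910 − 13,600 = 6,310 kg; Δv = 256×9.8×ln(3.155) = 2508.8×1.1491 ≈ 2883 m/s.
Total Δv = 5470 + 4080 + 2883 = 12433 m/s.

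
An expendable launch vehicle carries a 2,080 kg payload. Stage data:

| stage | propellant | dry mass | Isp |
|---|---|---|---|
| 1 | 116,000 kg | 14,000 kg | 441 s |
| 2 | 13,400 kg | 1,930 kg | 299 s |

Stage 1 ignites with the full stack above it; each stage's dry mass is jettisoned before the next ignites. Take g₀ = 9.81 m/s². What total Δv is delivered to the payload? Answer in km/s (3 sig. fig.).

Δv ≈ 11.0 km/s

Ignition mass of stage 1 = 116,000+14,000 + 13,400+1,930 + 2,080 = 147,410 kg.
Stage 1: m₀ = 147,410 kg, m_f = 147,410 − 116,000 = 31,410 kg; Δv = 441×9.81×ln(4.693) = 4326.2×1.5461 ≈ 6689 m/s.
Stage 2: m₀ = 17,410 kg, m_f = 17,410 − 13,400 = 4,010 kg; Δv = 299×9.81×ln(4.342) = 2933.2×1.4683 ≈ 4307 m/s.
Total Δv = 6689 + 4307 = 10996 m/s.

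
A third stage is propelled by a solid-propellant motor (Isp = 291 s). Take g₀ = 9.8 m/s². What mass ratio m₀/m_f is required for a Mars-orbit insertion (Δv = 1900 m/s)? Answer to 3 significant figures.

v_e = Isp · g₀ = 291 × 9.8 = 2851.8 m/s.
By the Tsiolkovsky rocket equation, m₀/m_f = exp(Δv / v_e) = exp(1900 / 2851.8) = exp(0.6662) = 1.9469.

mass ratio ≈ 1.95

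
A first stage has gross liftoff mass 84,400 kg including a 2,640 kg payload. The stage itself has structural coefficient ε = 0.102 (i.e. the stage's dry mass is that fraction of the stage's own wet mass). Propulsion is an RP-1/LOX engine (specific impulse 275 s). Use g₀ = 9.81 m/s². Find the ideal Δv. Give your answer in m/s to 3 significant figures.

Stage wet mass = m₀ − payload = 84,400 − 2,640 = 81,760 kg.
Stage dry mass = ε × stage wet mass = 0.102 × 81,760 = 8,339.52 kg.
Burnout mass m_f = stage dry + payload = 8,339.52 + 2,640 = 10,979.52 kg.
v_e = Isp · g₀ = 275 × 9.81 = 2697.8 m/s.
Rocket equation: Δv = v_e · ln(84,400/10,979.52) = 2697.8 × ln(7.687) = 2697.8 × 2.0395 ≈ 5502 m/s.

Δv ≈ 5500 m/s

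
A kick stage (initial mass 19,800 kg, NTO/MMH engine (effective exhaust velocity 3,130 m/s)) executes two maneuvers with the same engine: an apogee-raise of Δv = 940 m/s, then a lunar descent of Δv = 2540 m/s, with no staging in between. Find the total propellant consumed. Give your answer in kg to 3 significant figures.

After the first burn: m = 19800 × exp(−940/3130.0) = 19800 × 0.74058 = 14,663.5 kg.
After the second burn: m = 14,663.5 × exp(−2540/3130.0) = 14,663.5 × 0.44419 = 6,513.38 kg.
Total propellant = m₀ − m_final = 19800 − 6,513.38 = 13,286.62 kg.

total propellant consumed ≈ 13300 kg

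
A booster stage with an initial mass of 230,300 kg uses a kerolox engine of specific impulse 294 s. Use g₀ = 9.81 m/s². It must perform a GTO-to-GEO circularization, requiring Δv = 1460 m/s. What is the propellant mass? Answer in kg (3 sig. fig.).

v_e = Isp · g₀ = 294 × 9.81 = 2884.1 m/s.
m₀/m_f = exp(Δv / v_e) = exp(1460 / 2884.1) = exp(0.5062) = 1.6590.
m_f = 230,300 / 1.6590 = 138,819 kg, so propellant = m₀ − m_f = 230,300 − 138,819 = 91,481 kg.

propellant mass ≈ 91500 kg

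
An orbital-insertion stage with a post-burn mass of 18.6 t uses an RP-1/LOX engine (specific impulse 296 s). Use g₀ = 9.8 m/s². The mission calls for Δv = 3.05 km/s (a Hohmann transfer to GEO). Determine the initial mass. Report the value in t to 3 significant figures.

initial mass ≈ 53.2 t

v_e = Isp · g₀ = 296 × 9.8 = 2900.8 m/s.
Using Δv = v_e ln(m₀/m_f): m₀/m_f = exp(Δv / v_e) = exp(3050 / 2900.8) = exp(1.0514) = 2.8618.
m₀ = m_f × 2.8618 = 18.6 × 2.8618 = 53.2295 t.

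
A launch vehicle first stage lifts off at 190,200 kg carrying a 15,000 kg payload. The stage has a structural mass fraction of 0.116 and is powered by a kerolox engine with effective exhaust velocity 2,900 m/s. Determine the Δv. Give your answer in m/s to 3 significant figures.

Stage wet mass = m₀ − payload = 190,200 − 15,000 = 175,200 kg.
Stage dry mass = ε × stage wet mass = 0.116 × 175,200 = 20,323.2 kg.
Burnout mass m_f = stage dry + payload = 20,323.2 + 15,000 = 35,323.2 kg.
Δv = v_e · ln(190,200/35,323.2) = 2900.0 × ln(5.385) = 2900.0 × 1.6835 ≈ 4882 m/s.

Δv ≈ 4880 m/s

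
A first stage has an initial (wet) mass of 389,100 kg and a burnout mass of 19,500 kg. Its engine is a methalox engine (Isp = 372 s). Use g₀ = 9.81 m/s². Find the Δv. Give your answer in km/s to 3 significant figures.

Δv ≈ 10.9 km/s

v_e = Isp · g₀ = 372 × 9.81 = 3649.3 m/s.
Using Δv = v_e ln(m₀/m_f): Δv = v_e · ln(m₀/m_f) = 3649.3 × ln(19.95) = 3649.3 × 2.9934 ≈ 10924.0 m/s.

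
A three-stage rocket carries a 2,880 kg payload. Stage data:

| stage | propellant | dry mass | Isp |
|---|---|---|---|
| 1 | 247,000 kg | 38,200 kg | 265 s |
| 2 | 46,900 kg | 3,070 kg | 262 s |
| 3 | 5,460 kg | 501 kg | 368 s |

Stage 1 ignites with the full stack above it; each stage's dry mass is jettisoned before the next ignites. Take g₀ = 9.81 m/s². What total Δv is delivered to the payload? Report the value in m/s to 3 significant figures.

Ignition mass of stage 1 = 247,000+38,200 + 46,900+3,070 + 5,460+501 + 2,880 = 344,011 kg.
Stage 1: m₀ = 344,011 kg, m_f = 344,011 − 247,000 = 97,011 kg; Δv = 265×9.81×ln(3.546) = 2599.7×1.2658 ≈ 3291 m/s.
Stage 2: m₀ = 58,811 kg, m_f = 58,811 − 46,900 = 11,911 kg; Δv = 262×9.81×ln(4.938) = 2570.2×1.5969 ≈ 4104 m/s.
Stage 3: m₀ = 8,841 kg, m_f = 8,841 − 5,460 = 3,381 kg; Δv = 368×9.81×ln(2.615) = 3610.1×0.9612 ≈ 3470 m/s.
Total Δv = 3291 + 4104 + 3470 = 10865 m/s.

Δv ≈ 10900 m/s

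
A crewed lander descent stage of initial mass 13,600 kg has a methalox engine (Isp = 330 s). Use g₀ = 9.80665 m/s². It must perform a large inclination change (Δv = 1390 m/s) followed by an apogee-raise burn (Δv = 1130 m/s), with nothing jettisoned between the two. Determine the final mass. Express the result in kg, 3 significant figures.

v_e = Isp · g₀ = 330 × 9.80665 = 3236.2 m/s.
After the first burn: m = 13600 × exp(−1390/3236.2) = 13600 × 0.65082 = 8,851.15 kg.
After the second burn: m = 8,851.15 × exp(−1130/3236.2) = 8,851.15 × 0.70527 = 6,242.45 kg.

final mass ≈ 6240 kg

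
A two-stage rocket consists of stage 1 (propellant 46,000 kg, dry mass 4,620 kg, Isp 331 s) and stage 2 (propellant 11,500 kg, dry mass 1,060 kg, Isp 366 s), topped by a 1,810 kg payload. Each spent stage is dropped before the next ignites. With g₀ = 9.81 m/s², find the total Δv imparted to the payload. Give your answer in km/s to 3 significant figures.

Δv ≈ 9.78 km/s

Ignition mass of stage 1 = 46,000+4,620 + 11,500+1,060 + 1,810 = 64,990 kg.
Stage 1: m₀ = 64,990 kg, m_f = 64,990 − 46,000 = 18,990 kg; Δv = 331×9.81×ln(3.422) = 3247.1×1.2303 ≈ 3995 m/s.
Stage 2: m₀ = 14,370 kg, m_f = 14,370 − 11,500 = 2,870 kg; Δv = 366×9.81×ln(5.007) = 3590.5×1.6108 ≈ 5784 m/s.
Total Δv = 3995 + 5784 = 9779 m/s.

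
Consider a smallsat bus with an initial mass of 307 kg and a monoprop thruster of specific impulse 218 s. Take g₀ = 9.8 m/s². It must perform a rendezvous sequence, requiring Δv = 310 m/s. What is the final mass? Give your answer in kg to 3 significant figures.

v_e = Isp · g₀ = 218 × 9.8 = 2136.4 m/s.
m₀/m_f = exp(Δv / v_e) = exp(310 / 2136.4) = exp(0.1451) = 1.1562.
m_f = m₀ / 1.1562 = 307 / 1.1562 = 265.525 kg.

final mass ≈ 266 kg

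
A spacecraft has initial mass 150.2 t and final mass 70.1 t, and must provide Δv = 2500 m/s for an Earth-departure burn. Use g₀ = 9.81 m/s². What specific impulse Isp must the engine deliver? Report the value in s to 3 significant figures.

Isp ≈ 334 s

ln(m₀/m_f) = ln(150200/70100) = ln(2.143) = 0.7620.
v_e = Δv / ln(m₀/m_f) = 2500 / 0.7620 = 3280.6 m/s.
Isp = v_e / g₀ = 3280.6 / 9.81 = 334.4 s.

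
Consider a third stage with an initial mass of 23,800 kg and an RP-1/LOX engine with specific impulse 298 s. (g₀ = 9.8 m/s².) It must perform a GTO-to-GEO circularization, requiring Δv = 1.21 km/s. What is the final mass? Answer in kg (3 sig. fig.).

final mass ≈ 15700 kg

v_e = Isp · g₀ = 298 × 9.8 = 2920.4 m/s.
By the Tsiolkovsky rocket equation, m₀/m_f = exp(Δv / v_e) = exp(1210 / 2920.4) = exp(0.4143) = 1.5134.
m_f = m₀ / 1.5134 = 23,800 / 1.5134 = 15,726.2 kg.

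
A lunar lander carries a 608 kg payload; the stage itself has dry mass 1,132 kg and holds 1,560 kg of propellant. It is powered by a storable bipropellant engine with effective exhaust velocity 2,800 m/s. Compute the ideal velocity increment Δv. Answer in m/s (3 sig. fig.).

m₀ = payload + dry + propellant = 608 + 1,132 + 1,560 = 3,300 kg.
m_f = payload + dry = 608 + 1,132 = 1,740 kg.
Δv = v_e · ln(m₀/m_f) = 2800.0 × ln(1.897) = 2800.0 × 0.6400 ≈ 1792.1 m/s.

Δv ≈ 1790 m/s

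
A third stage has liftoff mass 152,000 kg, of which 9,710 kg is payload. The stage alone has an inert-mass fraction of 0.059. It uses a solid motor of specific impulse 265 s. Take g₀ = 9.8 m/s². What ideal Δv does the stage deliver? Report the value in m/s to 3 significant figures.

Stage wet mass = m₀ − payload = 152,000 − 9,710 = 142,290 kg.
Stage dry mass = ε × stage wet mass = 0.059 × 142,290 = 8,395.11 kg.
Burnout mass m_f = stage dry + payload = 8,395.11 + 9,710 = 18,105.11 kg.
v_e = Isp · g₀ = 265 × 9.8 = 2597.0 m/s.
Rocket equation: Δv = v_e · ln(152,000/18,105.11) = 2597.0 × ln(8.395) = 2597.0 × 2.1277 ≈ 5526 m/s.

Δv ≈ 5530 m/s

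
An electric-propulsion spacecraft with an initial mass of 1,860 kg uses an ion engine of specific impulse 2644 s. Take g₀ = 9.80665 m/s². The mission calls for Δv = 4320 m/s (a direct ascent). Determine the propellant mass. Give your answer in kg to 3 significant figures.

v_e = Isp · g₀ = 2644 × 9.80665 = 25928.8 m/s.
m₀/m_f = exp(Δv / v_e) = exp(4320 / 25928.8) = exp(0.1666) = 1.1813.
m_f = 1,860 / 1.1813 = 1,574.54 kg, so propellant = m₀ − m_f = 1,860 − 1,574.54 = 285.46 kg.

propellant mass ≈ 285 kg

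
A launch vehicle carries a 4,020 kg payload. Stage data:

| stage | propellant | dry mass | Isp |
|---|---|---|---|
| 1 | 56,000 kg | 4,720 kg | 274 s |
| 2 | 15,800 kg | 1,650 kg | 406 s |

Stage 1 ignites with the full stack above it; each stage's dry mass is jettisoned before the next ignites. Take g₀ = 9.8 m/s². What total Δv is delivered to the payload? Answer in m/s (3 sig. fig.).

Δv ≈ 8370 m/s

Ignition mass of stage 1 = 56,000+4,720 + 15,800+1,650 + 4,020 = 82,190 kg.
Stage 1: m₀ = 82,190 kg, m_f = 82,190 − 56,000 = 26,190 kg; Δv = 274×9.8×ln(3.138) = 2685.2×1.1437 ≈ 3071 m/s.
Stage 2: m₀ = 21,470 kg, m_f = 21,470 − 15,800 = 5,670 kg; Δv = 406×9.8×ln(3.787) = 3978.8×1.3315 ≈ 5298 m/s.
Total Δv = 3071 + 5298 = 8369 m/s.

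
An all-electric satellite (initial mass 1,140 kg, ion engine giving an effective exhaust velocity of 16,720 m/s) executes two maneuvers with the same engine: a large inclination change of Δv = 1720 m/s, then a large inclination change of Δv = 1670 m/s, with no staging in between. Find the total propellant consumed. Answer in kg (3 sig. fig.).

After the first burn: m = 1140 × exp(−1720/16720.0) = 1140 × 0.90224 = 1,028.55 kg.
After the second burn: m = 1,028.55 × exp(−1670/16720.0) = 1,028.55 × 0.90495 = 930.786 kg.
Total propellant = m₀ − m_final = 1140 − 930.786 = 209.214 kg.

total propellant consumed ≈ 209 kg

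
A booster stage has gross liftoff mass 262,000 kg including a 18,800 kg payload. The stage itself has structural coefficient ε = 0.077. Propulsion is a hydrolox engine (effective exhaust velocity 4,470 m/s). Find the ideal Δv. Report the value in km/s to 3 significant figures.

Δv ≈ 8.69 km/s

Stage wet mass = m₀ − payload = 262,000 − 18,800 = 243,200 kg.
Stage dry mass = ε × stage wet mass = 0.077 × 243,200 = 18,726.4 kg.
Burnout mass m_f = stage dry + payload = 18,726.4 + 18,800 = 37,526.4 kg.
Rocket equation: Δv = v_e · ln(262,000/37,526.4) = 4470.0 × ln(6.982) = 4470.0 × 1.9433 ≈ 8687 m/s.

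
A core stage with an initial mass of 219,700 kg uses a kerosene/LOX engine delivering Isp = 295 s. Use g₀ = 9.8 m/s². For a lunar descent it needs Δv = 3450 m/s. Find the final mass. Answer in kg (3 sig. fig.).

v_e = Isp · g₀ = 295 × 9.8 = 2891.0 m/s.
Rocket equation: m₀/m_f = exp(Δv / v_e) = exp(3450 / 2891.0) = exp(1.1934) = 3.2981.
m_f = m₀ / 3.2981 = 219,700 / 3.2981 = 66,614.1 kg.

final mass ≈ 66600 kg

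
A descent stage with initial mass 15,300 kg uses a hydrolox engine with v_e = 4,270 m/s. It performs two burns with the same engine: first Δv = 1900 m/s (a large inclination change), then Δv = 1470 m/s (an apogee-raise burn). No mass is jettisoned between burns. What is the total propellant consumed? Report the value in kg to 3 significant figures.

total propellant consumed ≈ 8350 kg

After the first burn: m = 15300 × exp(−1900/4270.0) = 15300 × 0.64085 = 9,805.01 kg.
After the second burn: m = 9,805.01 × exp(−1470/4270.0) = 9,805.01 × 0.70874 = 6,949.2 kg.
Total propellant = m₀ − m_final = 15300 − 6,949.2 = 8,350.8 kg.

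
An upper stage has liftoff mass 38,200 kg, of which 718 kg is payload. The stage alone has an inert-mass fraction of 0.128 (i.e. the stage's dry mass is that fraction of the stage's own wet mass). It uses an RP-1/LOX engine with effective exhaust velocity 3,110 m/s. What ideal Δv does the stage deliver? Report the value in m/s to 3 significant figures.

Stage wet mass = m₀ − payload = 38,200 − 718 = 37,482 kg.
Stage dry mass = ε × stage wet mass = 0.128 × 37,482 = 4,797.7 kg.
Burnout mass m_f = stage dry + payload = 4,797.7 + 718 = 5,515.7 kg.
From the ideal rocket equation, Δv = v_e · ln(38,200/5,515.7) = 3110.0 × ln(6.926) = 3110.0 × 1.9352 ≈ 6019 m/s.

Δv ≈ 6020 m/s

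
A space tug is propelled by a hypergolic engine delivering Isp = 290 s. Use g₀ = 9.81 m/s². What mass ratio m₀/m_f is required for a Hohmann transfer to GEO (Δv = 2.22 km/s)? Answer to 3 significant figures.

mass ratio ≈ 2.18

v_e = Isp · g₀ = 290 × 9.81 = 2844.9 m/s.
By the Tsiolkovsky rocket equation, m₀/m_f = exp(Δv / v_e) = exp(2220 / 2844.9) = exp(0.7803) = 2.1822.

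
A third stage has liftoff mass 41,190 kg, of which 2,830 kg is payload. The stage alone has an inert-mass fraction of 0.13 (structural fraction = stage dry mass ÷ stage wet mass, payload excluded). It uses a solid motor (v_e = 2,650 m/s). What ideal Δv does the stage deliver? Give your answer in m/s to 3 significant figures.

Δv ≈ 4400 m/s

Stage wet mass = m₀ − payload = 41,190 − 2,830 = 38,360 kg.
Stage dry mass = ε × stage wet mass = 0.13 × 38,360 = 4,986.8 kg.
Burnout mass m_f = stage dry + payload = 4,986.8 + 2,830 = 7,816.8 kg.
Using Δv = v_e ln(m₀/m_f): Δv = v_e · ln(41,190/7,816.8) = 2650.0 × ln(5.269) = 2650.0 × 1.6619 ≈ 4404 m/s.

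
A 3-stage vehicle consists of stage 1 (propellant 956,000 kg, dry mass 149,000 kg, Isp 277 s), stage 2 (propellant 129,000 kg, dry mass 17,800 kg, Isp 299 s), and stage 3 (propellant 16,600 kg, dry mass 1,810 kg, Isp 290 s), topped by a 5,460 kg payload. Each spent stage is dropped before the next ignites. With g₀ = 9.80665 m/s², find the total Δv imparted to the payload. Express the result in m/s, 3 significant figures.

Ignition mass of stage 1 = 956,000+149,000 + 129,000+17,800 + 16,600+1,810 + 5,460 = 1,275,670 kg.
Stage 1: m₀ = 1,275,670 kg, m_f = 1,275,670 − 956,000 = 319,670 kg; Δv = 277×9.80665×ln(3.991) = 2716.4×1.3839 ≈ 3759 m/s.
Stage 2: m₀ = 170,670 kg, m_f = 170,670 − 129,000 = 41,670 kg; Δv = 299×9.80665×ln(4.096) = 2932.2×1.4100 ≈ 4134 m/s.
Stage 3: m₀ = 23,870 kg, m_f = 23,870 − 16,600 = 7,270 kg; Δv = 290×9.80665×ln(3.283) = 2843.9×1.1889 ≈ 3381 m/s.
Total Δv = 3759 + 4134 + 3381 = 11274 m/s.

Δv ≈ 11300 m/s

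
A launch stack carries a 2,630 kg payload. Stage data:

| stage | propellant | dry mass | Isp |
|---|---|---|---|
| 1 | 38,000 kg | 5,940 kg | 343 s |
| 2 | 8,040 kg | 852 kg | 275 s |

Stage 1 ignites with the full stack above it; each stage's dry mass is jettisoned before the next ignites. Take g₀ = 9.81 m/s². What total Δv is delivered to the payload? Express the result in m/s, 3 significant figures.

Ignition mass of stage 1 = 38,000+5,940 + 8,040+852 + 2,630 = 55,462 kg.
Stage 1: m₀ = 55,462 kg, m_f = 55,462 − 38,000 = 17,462 kg; Δv = 343×9.81×ln(3.176) = 3364.8×1.1557 ≈ 3889 m/s.
Stage 2: m₀ = 11,522 kg, m_f = 11,522 − 8,040 = 3,482 kg; Δv = 275×9.81×ln(3.309) = 2697.8×1.1967 ≈ 3228 m/s.
Total Δv = 3889 + 3228 = 7117 m/s.

Δv ≈ 7120 m/s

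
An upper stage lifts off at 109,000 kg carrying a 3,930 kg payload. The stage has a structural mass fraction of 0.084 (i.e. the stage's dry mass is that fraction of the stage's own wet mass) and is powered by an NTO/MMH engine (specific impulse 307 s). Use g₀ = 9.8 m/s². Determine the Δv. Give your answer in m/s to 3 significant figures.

Δv ≈ 6450 m/s

Stage wet mass = m₀ − payload = 109,000 − 3,930 = 105,070 kg.
Stage dry mass = ε × stage wet mass = 0.084 × 105,070 = 8,825.88 kg.
Burnout mass m_f = stage dry + payload = 8,825.88 + 3,930 = 12,755.88 kg.
v_e = Isp · g₀ = 307 × 9.8 = 3008.6 m/s.
Using Δv = v_e ln(m₀/m_f): Δv = v_e · ln(109,000/12,755.88) = 3008.6 × ln(8.545) = 3008.6 × 2.1454 ≈ 6455 m/s.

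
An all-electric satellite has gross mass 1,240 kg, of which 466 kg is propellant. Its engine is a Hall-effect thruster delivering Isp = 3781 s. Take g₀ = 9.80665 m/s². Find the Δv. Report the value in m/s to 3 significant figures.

v_e = Isp · g₀ = 3781 × 9.80665 = 37078.9 m/s.
m_f = m₀ − m_prop = 1,240 − 466 = 774 kg.
Rocket equation: Δv = v_e · ln(m₀/m_f) = 37078.9 × ln(1.602) = 37078.9 × 0.4713 ≈ 17475.1 m/s.

Δv ≈ 17500 m/s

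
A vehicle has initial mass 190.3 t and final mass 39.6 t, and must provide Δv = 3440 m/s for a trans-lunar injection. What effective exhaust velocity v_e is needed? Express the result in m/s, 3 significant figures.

v_e ≈ 2190 m/s

ln(m₀/m_f) = ln(190300/39600) = ln(4.806) = 1.5698.
Rocket equation: v_e = Δv / ln(m₀/m_f) = 3440 / 1.5698 = 2191.4 m/s.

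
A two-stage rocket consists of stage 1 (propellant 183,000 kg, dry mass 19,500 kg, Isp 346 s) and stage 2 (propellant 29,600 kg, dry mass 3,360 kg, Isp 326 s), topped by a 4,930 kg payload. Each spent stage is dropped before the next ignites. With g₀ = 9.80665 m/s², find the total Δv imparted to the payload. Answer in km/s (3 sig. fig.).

Δv ≈ 9.72 km/s

Ignition mass of stage 1 = 183,000+19,500 + 29,600+3,360 + 4,930 = 240,390 kg.
Stage 1: m₀ = 240,390 kg, m_f = 240,390 − 183,000 = 57,390 kg; Δv = 346×9.80665×ln(4.189) = 3393.1×1.4324 ≈ 4860 m/s.
Stage 2: m₀ = 37,890 kg, m_f = 37,890 − 29,600 = 8,290 kg; Δv = 326×9.80665×ln(4.571) = 3197.0×1.5196 ≈ 4858 m/s.
Total Δv = 4860 + 4858 = 9718 m/s.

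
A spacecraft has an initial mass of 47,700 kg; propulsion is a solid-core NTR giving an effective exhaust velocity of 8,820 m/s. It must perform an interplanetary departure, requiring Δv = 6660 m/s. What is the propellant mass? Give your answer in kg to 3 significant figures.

propellant mass ≈ 25300 kg

m₀/m_f = exp(Δv / v_e) = exp(6660 / 8820.0) = exp(0.7551) = 2.1278.
m_f = 47,700 / 2.1278 = 22,417.5 kg, so propellant = m₀ − m_f = 47,700 − 22,417.5 = 25,282.5 kg.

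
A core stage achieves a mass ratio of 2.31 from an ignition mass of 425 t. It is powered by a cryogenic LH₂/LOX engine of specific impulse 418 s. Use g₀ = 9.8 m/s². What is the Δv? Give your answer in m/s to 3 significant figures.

v_e = Isp · g₀ = 418 × 9.8 = 4096.4 m/s.
Rocket equation: Δv = v_e · ln(2.31) = 4096.4 × 0.8372 ≈ 3429.7 m/s.

Δv ≈ 3430 m/s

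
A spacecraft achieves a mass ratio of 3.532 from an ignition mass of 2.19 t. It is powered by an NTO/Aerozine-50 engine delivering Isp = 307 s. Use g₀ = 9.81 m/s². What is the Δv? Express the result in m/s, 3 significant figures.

Δv ≈ 3800 m/s

v_e = Isp · g₀ = 307 × 9.81 = 3011.7 m/s.
Δv = v_e · ln(3.532) = 3011.7 × 1.2619 ≈ 3800.3 m/s.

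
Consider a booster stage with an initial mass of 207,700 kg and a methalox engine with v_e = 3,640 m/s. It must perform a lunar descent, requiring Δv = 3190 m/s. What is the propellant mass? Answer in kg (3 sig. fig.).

propellant mass ≈ 121000 kg

From the ideal rocket equation, m₀/m_f = exp(Δv / v_e) = exp(3190 / 3640.0) = exp(0.8764) = 2.4022.
m_f = 207,700 / 2.4022 = 86,462.4 kg, so propellant = m₀ − m_f = 207,700 − 86,462.4 = 121,237.6 kg.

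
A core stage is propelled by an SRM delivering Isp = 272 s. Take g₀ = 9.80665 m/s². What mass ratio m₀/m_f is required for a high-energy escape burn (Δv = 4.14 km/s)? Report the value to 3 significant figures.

v_e = Isp · g₀ = 272 × 9.80665 = 2667.4 m/s.
By the Tsiolkovsky rocket equation, m₀/m_f = exp(Δv / v_e) = exp(4140 / 2667.4) = exp(1.5521) = 4.7212.

mass ratio ≈ 4.72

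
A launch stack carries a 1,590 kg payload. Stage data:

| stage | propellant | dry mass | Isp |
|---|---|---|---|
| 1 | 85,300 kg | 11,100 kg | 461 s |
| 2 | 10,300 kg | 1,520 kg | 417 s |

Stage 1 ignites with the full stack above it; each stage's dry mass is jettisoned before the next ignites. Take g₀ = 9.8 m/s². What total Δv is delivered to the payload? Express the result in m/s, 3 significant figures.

Ignition mass of stage 1 = 85,300+11,100 + 10,300+1,520 + 1,590 = 109,810 kg.
Stage 1: m₀ = 109,810 kg, m_f = 109,810 − 85,300 = 24,510 kg; Δv = 461×9.8×ln(4.48) = 4517.8×1.4997 ≈ 6775 m/s.
Stage 2: m₀ = 13,410 kg, m_f = 13,410 − 10,300 = 3,110 kg; Δv = 417×9.8×ln(4.312) = 4086.6×1.4614 ≈ 5972 m/s.
Total Δv = 6775 + 5972 = 12747 m/s.

Δv ≈ 12700 m/s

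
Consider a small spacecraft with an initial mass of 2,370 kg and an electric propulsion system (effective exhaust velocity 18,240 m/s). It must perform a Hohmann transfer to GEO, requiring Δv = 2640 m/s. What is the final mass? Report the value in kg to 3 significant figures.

final mass ≈ 2050 kg

m₀/m_f = exp(Δv / v_e) = exp(2640 / 18240.0) = exp(0.1447) = 1.1557.
m_f = m₀ / 1.1557 = 2,370 / 1.1557 = 2,050.71 kg.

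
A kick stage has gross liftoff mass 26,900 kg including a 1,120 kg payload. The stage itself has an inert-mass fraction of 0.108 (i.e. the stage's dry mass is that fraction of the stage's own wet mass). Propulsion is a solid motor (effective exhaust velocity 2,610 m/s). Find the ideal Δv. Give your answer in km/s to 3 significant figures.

Stage wet mass = m₀ − payload = 26,900 − 1,120 = 25,780 kg.
Stage dry mass = ε × stage wet mass = 0.108 × 25,780 = 2,784.24 kg.
Burnout mass m_f = stage dry + payload = 2,784.24 + 1,120 = 3,904.24 kg.
From the ideal rocket equation, Δv = v_e · ln(26,900/3,904.24) = 2610.0 × ln(6.89) = 2610.0 × 1.9301 ≈ 5037 m/s.

Δv ≈ 5.04 km/s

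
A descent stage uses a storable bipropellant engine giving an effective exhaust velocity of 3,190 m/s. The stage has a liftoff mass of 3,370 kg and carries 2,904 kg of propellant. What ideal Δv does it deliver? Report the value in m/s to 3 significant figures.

m_f = m₀ − m_prop = 3,370 − 2,904 = 466 kg.
By the Tsiolkovsky rocket equation, Δv = v_e · ln(m₀/m_f) = 3190.0 × ln(7.232) = 3190.0 × 1.9785 ≈ 6311.4 m/s.

Δv ≈ 6310 m/s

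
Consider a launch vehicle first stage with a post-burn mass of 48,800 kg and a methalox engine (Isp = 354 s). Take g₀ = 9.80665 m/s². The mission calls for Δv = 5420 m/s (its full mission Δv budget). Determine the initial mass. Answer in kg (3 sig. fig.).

v_e = Isp · g₀ = 354 × 9.80665 = 3471.6 m/s.
m₀/m_f = exp(Δv / v_e) = exp(5420 / 3471.6) = exp(1.5613) = 4.7648.
m₀ = m_f × 4.7648 = 48,800 × 4.7648 = 232,522 kg.

initial mass ≈ 233000 kg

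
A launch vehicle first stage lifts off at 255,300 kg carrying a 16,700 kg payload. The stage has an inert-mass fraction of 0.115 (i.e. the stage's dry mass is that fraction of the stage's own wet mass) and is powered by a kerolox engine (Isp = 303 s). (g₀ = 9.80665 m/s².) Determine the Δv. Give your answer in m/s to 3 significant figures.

Δv ≈ 5220 m/s

Stage wet mass = m₀ − payload = 255,300 − 16,700 = 238,600 kg.
Stage dry mass = ε × stage wet mass = 0.115 × 238,600 = 27,439 kg.
Burnout mass m_f = stage dry + payload = 27,439 + 16,700 = 44,139 kg.
v_e = Isp · g₀ = 303 × 9.80665 = 2971.4 m/s.
Δv = v_e · ln(255,300/44,139) = 2971.4 × ln(5.784) = 2971.4 × 1.7551 ≈ 5215 m/s.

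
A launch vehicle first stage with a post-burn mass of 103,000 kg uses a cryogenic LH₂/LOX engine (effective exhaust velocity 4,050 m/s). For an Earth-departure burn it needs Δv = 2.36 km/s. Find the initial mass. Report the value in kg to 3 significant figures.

By the Tsiolkovsky rocket equation, m₀/m_f = exp(Δv / v_e) = exp(2360 / 4050.0) = exp(0.5827) = 1.7909.
m₀ = m_f × 1.7909 = 103,000 × 1.7909 = 184,463 kg.

initial mass ≈ 184000 kg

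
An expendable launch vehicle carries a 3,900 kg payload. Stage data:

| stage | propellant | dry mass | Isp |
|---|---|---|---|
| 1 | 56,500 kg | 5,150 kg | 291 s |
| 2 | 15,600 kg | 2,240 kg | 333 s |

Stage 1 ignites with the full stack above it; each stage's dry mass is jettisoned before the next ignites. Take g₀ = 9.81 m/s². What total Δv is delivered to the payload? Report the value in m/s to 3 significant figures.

Ignition mass of stage 1 = 56,500+5,150 + 15,600+2,240 + 3,900 = 83,390 kg.
Stage 1: m₀ = 83,390 kg, m_f = 83,390 − 56,500 = 26,890 kg; Δv = 291×9.81×ln(3.101) = 2854.7×1.1318 ≈ 3231 m/s.
Stage 2: m₀ = 21,740 kg, m_f = 21,740 − 15,600 = 6,140 kg; Δv = 333×9.81×ln(3.541) = 3266.7×1.2643 ≈ 4130 m/s.
Total Δv = 3231 + 4130 = 7361 m/s.

Δv ≈ 7360 m/s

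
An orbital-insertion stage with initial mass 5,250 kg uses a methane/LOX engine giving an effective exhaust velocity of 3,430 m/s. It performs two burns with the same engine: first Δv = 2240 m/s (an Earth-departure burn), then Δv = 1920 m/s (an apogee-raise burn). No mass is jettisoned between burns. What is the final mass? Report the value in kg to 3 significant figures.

After the first burn: m = 5250 × exp(−2240/3430.0) = 5250 × 0.52045 = 2,732.36 kg.
After the second burn: m = 2,732.36 × exp(−1920/3430.0) = 2,732.36 × 0.57134 = 1,561.11 kg.

final mass ≈ 1560 kg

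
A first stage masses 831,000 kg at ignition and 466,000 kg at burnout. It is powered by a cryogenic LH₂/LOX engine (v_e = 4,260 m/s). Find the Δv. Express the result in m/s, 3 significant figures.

Using Δv = v_e ln(m₀/m_f): Δv = v_e · ln(m₀/m_f) = 4260.0 × ln(1.783) = 4260.0 × 0.5784 ≈ 2464.2 m/s.

Δv ≈ 2460 m/s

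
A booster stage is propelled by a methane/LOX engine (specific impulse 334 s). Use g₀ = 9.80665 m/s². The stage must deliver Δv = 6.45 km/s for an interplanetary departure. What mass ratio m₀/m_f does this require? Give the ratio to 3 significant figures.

v_e = Isp · g₀ = 334 × 9.80665 = 3275.4 m/s.
By the Tsiolkovsky rocket equation, m₀/m_f = exp(Δv / v_e) = exp(6450 / 3275.4) = exp(1.9692) = 7.1650.

mass ratio ≈ 7.17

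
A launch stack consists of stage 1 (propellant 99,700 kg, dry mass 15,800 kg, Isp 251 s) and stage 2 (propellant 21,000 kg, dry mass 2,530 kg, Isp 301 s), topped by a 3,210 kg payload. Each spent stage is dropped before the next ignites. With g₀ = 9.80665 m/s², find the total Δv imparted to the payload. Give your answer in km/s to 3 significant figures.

Δv ≈ 7.51 km/s

Ignition mass of stage 1 = 99,700+15,800 + 21,000+2,530 + 3,210 = 142,240 kg.
Stage 1: m₀ = 142,240 kg, m_f = 142,240 − 99,700 = 42,540 kg; Δv = 251×9.80665×ln(3.344) = 2461.5×1.2071 ≈ 2971 m/s.
Stage 2: m₀ = 26,740 kg, m_f = 26,740 − 21,000 = 5,740 kg; Δv = 301×9.80665×ln(4.659) = 2951.8×1.5387 ≈ 4542 m/s.
Total Δv = 2971 + 4542 = 7513 m/s.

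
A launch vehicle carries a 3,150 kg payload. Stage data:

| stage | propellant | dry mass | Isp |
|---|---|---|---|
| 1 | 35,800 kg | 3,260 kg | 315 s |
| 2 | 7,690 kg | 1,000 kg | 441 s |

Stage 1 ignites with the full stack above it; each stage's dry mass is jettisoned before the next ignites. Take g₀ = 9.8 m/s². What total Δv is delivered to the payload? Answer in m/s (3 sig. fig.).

Ignition mass of stage 1 = 35,800+3,260 + 7,690+1,000 + 3,150 = 50,900 kg.
Stage 1: m₀ = 50,900 kg, m_f = 50,900 − 35,800 = 15,100 kg; Δv = 315×9.8×ln(3.371) = 3087.0×1.2152 ≈ 3751 m/s.
Stage 2: m₀ = 11,840 kg, m_f = 11,840 − 7,690 = 4,150 kg; Δv = 441×9.8×ln(2.853) = 4321.8×1.0484 ≈ 4531 m/s.
Total Δv = 3751 + 4531 = 8282 m/s.

Δv ≈ 8280 m/s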